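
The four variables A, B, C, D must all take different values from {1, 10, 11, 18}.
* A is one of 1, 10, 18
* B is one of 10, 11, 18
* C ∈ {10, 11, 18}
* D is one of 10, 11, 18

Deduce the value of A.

Among the 4 variables, 1 fits only A (and all 4 values in {1, 10, 11, 18} must be used), so A = 1.

1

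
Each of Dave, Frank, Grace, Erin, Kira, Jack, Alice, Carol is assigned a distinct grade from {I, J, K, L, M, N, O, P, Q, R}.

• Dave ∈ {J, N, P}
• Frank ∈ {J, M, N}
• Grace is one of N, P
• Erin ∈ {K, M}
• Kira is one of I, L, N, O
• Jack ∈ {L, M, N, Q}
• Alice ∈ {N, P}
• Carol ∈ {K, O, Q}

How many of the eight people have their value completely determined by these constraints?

Grace and Alice share exactly the 2 values {N, P}; by pigeonhole those values go to them, so strike N, P from Dave, Frank, Kira, Jack.
Dave's domain is down to {J}, so Dave = J. Strike J from Frank.
Frank has just one choice, so Frank = M. So Erin, Jack can't be M.
Erin has just one choice, so Erin = K. Strike K from Carol.
Determined: Dave=J, Frank=M, Erin=K. The other people each still have more than one consistent value. That makes 3.

3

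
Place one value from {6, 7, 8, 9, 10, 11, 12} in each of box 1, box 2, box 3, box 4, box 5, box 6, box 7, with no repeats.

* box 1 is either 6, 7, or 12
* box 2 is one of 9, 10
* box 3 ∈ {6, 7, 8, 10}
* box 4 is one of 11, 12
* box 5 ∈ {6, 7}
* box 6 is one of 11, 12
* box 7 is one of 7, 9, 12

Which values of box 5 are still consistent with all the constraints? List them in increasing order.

Among the 7 variables, 8 fits only box 3 (and all 7 values in {6, 7, 8, 9, 10, 11, 12} must be used), so box 3 = 8.
Among the 6 still-open variables, 10 fits only box 2 (and all 6 values in {6, 7, 9, 10, 11, 12} must be used), so box 2 = 10.
Among the 5 still-open variables, 9 fits only box 7 (and all 5 values in {6, 7, 9, 11, 12} must be used), so box 7 = 9.
box 4 and box 6 share exactly the 2 values {11, 12}; by pigeonhole those values go to them, so strike 11, 12 from box 1.
No further eliminations apply; box 5 can still be any of 6, 7.

6, 7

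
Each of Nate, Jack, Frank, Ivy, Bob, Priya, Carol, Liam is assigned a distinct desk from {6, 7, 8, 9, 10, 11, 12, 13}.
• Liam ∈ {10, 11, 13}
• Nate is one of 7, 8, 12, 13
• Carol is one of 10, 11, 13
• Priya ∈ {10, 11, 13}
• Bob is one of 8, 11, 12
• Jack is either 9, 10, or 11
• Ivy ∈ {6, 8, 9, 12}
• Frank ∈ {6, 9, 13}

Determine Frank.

The 8 variables draw from only 8 values {6, 7, 8, 9, 10, 11, 12, 13}, so each is used; only Nate can be 7, hence Nate = 7.
Priya, Carol, Liam between them cover only {10, 11, 13} — a naked triple. Remove those values from Jack, Frank, Bob.
Jack must be 9 (only option left). Strike 9 from Frank, Ivy.
So Frank = 6.

6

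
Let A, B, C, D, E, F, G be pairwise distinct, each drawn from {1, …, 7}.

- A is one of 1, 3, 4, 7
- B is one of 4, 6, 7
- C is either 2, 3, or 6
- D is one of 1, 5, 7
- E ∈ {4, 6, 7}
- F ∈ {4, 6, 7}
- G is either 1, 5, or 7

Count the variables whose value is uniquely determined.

2

The 7 variables draw from only 7 values {1, 2, 3, 4, 5, 6, 7}, so each is used; only C can be 2, hence C = 2.
The 6 still-open variables draw from only 6 values {1, 3, 4, 5, 6, 7}, so each is used; only A can be 3, hence A = 3.
The 3 variables B, E, F are confined to {4, 6, 7}, which locks those values in; drop them from D, G.
Determined: A=3, C=2. The other variables each still have more than one consistent value. That makes 2.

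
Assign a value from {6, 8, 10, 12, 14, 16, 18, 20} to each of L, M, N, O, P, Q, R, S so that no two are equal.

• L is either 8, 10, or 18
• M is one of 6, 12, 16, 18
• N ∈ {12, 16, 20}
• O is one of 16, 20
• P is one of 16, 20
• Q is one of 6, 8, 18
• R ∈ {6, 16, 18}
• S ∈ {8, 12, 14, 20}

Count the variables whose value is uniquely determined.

4

The 8 variables draw from only 8 values {6, 8, 10, 12, 14, 16, 18, 20}, so each is used; only L can be 10, hence L = 10.
The 7 still-open variables draw from only 7 values {6, 8, 12, 14, 16, 18, 20}, so each is used; only S can be 14, hence S = 14.
The 6 still-open variables together cover exactly {6, 8, 12, 16, 18, 20} — 6 values for 6 variables — and 8 appears only in Q's list, so Q = 8.
The 2 variables O and P are confined to {16, 20}, which locks those values in; drop them from M, N, R.
N must be 12 (only option left). Strike 12 from M.
Determined: L=10, N=12, Q=8, S=14. The other variables each still have more than one consistent value. That makes 4.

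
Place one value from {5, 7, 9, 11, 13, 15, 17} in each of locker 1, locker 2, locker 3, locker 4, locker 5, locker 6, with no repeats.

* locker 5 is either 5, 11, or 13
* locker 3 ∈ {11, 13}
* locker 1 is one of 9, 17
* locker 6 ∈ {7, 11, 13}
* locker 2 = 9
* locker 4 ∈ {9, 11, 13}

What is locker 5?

5

locker 2's domain is down to {9}, so locker 2 = 9. Remove 9 from locker 1, locker 4.
That leaves locker 1 = 17.
Among the 4 still-open variables, 5 fits only locker 5 (and all 4 values in {5, 7, 11, 13} must be used), so locker 5 = 5.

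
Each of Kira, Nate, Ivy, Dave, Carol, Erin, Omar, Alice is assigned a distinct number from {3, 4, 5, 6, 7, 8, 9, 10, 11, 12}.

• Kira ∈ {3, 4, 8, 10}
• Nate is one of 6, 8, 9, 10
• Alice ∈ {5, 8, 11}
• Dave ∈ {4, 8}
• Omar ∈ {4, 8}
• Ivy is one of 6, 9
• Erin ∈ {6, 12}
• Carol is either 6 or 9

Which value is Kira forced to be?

Ivy and Carol share exactly the 2 values {6, 9}; by pigeonhole those values go to them, so strike 6, 9 from Nate, Erin.
Erin's domain is down to {12}, so Erin = 12.
Dave and Omar between them cover only {4, 8} — a naked pair. Remove those values from Kira, Nate, Alice.
Nate's domain is down to {10}, so Nate = 10. Eliminate 10 elsewhere: Kira.
So Kira = 3.

3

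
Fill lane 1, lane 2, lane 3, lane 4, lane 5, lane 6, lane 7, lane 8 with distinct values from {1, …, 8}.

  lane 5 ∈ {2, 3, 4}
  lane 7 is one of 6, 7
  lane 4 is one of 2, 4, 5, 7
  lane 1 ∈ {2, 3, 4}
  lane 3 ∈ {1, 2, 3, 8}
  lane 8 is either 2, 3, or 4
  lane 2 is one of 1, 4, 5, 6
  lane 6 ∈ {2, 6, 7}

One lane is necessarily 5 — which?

Among the 8 variables, 8 fits only lane 3 (and all 8 values in {1, 2, 3, 4, 5, 6, 7, 8} must be used), so lane 3 = 8.
The 7 still-open variables together cover exactly {1, 2, 3, 4, 5, 6, 7} — 7 values for 7 variables — and 1 appears only in lane 2's list, so lane 2 = 1.
The 6 still-open variables together cover exactly {2, 3, 4, 5, 6, 7} — 6 values for 6 variables — and 5 appears only in lane 4's list, so lane 4 = 5.

lane 4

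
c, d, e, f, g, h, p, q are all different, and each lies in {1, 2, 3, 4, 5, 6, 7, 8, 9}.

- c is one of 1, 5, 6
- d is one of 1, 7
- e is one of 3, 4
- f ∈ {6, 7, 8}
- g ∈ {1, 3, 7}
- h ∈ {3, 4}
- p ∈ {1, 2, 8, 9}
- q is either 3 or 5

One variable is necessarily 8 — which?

f

e and h between them cover only {3, 4} — a naked pair. Remove those values from g, q.
That leaves q = 5. So c can't be 5.
The 2 variables d and g are confined to {1, 7}, which locks those values in; drop them from c, f, p.
That leaves c = 6. Eliminate 6 elsewhere: f.
So 8 goes to f.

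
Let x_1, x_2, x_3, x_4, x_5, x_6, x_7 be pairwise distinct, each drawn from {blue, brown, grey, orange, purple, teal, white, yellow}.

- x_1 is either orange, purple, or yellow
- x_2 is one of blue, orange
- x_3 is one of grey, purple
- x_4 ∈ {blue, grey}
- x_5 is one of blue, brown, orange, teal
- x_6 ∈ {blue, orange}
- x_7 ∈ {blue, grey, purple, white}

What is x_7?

white

The 2 variables x_2 and x_6 are confined to {blue, orange}, which locks those values in; drop them from x_1, x_4, x_5, x_7.
That leaves x_4 = grey. Remove grey from x_3, x_7.
That leaves x_3 = purple. Strike purple from x_1, x_7.
So x_7 = white.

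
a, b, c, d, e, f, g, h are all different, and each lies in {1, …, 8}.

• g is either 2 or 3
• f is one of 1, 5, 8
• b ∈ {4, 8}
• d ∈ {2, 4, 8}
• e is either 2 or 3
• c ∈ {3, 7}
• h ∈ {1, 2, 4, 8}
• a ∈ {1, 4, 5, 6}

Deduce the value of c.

7

The 8 variables together cover exactly {1, 2, 3, 4, 5, 6, 7, 8} — 8 values for 8 variables — and 6 appears only in a's list, so a = 6.
Among the 7 still-open variables, 5 fits only f (and all 7 values in {1, 2, 3, 4, 5, 7, 8} must be used), so f = 5.
Among the 6 still-open variables, 1 fits only h (and all 6 values in {1, 2, 3, 4, 7, 8} must be used), so h = 1.
Among the 5 still-open variables, 7 fits only c (and all 5 values in {2, 3, 4, 7, 8} must be used), so c = 7.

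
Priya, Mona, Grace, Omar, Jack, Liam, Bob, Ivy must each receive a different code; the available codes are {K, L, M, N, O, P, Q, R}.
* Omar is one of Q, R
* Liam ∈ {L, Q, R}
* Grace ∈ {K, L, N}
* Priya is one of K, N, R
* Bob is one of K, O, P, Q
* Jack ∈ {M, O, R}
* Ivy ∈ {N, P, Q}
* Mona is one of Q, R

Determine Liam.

L

Among the 8 variables, M fits only Jack (and all 8 values in {K, L, M, N, O, P, Q, R} must be used), so Jack = M.
Among the 7 still-open variables, O fits only Bob (and all 7 values in {K, L, N, O, P, Q, R} must be used), so Bob = O.
Among the 6 still-open variables, P fits only Ivy (and all 6 values in {K, L, N, P, Q, R} must be used), so Ivy = P.
Mona and Omar share exactly the 2 values {Q, R}; by pigeonhole those values go to them, so strike Q, R from Priya, Liam.
So Liam = L.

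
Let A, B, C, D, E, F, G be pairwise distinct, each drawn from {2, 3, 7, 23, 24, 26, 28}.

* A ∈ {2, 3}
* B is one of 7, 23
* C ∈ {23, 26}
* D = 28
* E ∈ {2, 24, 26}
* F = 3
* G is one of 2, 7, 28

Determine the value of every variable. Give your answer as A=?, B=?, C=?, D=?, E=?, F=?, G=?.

D has just one choice, so D = 28. So G can't be 28.
F must be 3 (only option left). So A can't be 3.
A has just one choice, so A = 2. Eliminate 2 elsewhere: E, G.
G's domain is down to {7}, so G = 7. Remove 7 from B.
B has just one choice, so B = 23. Strike 23 from C.
C has just one choice, so C = 26. Strike 26 from E.
E has just one choice, so E = 24.

A=2, B=23, C=26, D=28, E=24, F=3, G=7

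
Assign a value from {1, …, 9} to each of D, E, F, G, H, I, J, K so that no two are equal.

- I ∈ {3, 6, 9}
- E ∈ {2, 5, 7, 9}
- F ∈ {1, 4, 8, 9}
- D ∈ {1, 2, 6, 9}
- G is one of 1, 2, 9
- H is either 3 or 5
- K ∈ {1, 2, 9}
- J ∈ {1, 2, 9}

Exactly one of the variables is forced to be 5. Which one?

H

G, J, K between them cover only {1, 2, 9} — a naked triple. Remove those values from D, E, F, I.
D's domain is down to {6}, so D = 6. Remove 6 from I.
I has just one choice, so I = 3. Strike 3 from H.
So 5 goes to H.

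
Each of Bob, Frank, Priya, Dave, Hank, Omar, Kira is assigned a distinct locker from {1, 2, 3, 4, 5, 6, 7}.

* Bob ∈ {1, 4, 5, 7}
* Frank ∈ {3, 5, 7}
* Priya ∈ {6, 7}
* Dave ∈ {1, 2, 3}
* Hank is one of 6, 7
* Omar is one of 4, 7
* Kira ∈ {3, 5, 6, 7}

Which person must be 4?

Omar

The 7 variables together cover exactly {1, 2, 3, 4, 5, 6, 7} — 7 values for 7 variables — and 2 appears only in Dave's list, so Dave = 2.
The 6 still-open variables together cover exactly {1, 3, 4, 5, 6, 7} — 6 values for 6 variables — and 1 appears only in Bob's list, so Bob = 1.
Among the 5 still-open variables, 4 fits only Omar (and all 5 values in {3, 4, 5, 6, 7} must be used), so Omar = 4.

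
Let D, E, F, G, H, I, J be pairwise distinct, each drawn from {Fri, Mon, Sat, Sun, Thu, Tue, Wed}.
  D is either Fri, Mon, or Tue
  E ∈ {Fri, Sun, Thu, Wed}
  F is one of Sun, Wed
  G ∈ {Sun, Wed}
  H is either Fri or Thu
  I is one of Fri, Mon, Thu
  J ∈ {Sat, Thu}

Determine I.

Mon

Among the 7 variables, Sat fits only J (and all 7 values in {Fri, Mon, Sat, Sun, Thu, Tue, Wed} must be used), so J = Sat.
The 6 still-open variables draw from only 6 values {Fri, Mon, Sun, Thu, Tue, Wed}, so each is used; only D can be Tue, hence D = Tue.
Among the 5 still-open variables, Mon fits only I (and all 5 values in {Fri, Mon, Sun, Thu, Wed} must be used), so I = Mon.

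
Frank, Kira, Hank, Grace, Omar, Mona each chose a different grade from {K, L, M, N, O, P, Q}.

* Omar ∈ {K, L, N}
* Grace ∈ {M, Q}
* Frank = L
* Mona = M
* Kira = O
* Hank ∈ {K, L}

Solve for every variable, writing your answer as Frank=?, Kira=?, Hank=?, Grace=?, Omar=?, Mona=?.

Frank's domain is down to {L}, so Frank = L. Eliminate L elsewhere: Hank, Omar.
Kira must be O (only option left).
Hank must be K (only option left). So Omar can't be K.
That leaves Omar = N.
Mona has just one choice, so Mona = M. Remove M from Grace.
Grace has just one choice, so Grace = Q.

Frank=L, Kira=O, Hank=K, Grace=Q, Omar=N, Mona=M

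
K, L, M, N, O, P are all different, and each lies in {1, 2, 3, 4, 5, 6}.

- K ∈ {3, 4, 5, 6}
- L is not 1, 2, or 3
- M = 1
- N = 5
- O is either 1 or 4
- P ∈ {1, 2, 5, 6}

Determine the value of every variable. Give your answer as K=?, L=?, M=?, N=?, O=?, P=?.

M has just one choice, so M = 1. So O, P can't be 1.
N's domain is down to {5}, so N = 5. Remove 5 from K, L, P.
O's domain is down to {4}, so O = 4. Strike 4 from K, L.
That leaves L = 6. So K, P can't be 6.
P must be 2 (only option left).
That leaves K = 3.

K=3, L=6, M=1, N=5, O=4, P=2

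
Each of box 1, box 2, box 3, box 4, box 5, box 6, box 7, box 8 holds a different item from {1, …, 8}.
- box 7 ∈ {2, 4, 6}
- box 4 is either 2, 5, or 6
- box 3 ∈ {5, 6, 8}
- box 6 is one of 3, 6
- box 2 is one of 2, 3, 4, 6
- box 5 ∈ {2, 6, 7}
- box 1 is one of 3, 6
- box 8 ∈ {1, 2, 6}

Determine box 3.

8

Among the 8 variables, 1 fits only box 8 (and all 8 values in {1, 2, 3, 4, 5, 6, 7, 8} must be used), so box 8 = 1.
The 7 still-open variables draw from only 7 values {2, 3, 4, 5, 6, 7, 8}, so each is used; only box 5 can be 7, hence box 5 = 7.
The 6 still-open variables draw from only 6 values {2, 3, 4, 5, 6, 8}, so each is used; only box 3 can be 8, hence box 3 = 8.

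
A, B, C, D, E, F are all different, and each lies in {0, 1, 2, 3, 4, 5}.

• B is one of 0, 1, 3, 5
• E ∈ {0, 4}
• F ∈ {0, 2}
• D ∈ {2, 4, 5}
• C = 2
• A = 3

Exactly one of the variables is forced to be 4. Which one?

A has just one choice, so A = 3. Strike 3 from B.
C has just one choice, so C = 2. Remove 2 from D, F.
F's domain is down to {0}, so F = 0. So B, E can't be 0.
So 4 goes to E.

E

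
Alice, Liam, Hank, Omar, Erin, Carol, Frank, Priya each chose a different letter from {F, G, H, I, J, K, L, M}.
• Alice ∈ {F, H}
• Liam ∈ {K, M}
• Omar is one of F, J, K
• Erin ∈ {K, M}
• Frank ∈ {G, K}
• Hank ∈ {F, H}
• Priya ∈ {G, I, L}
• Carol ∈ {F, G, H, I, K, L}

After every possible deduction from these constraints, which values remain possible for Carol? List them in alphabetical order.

The 8 variables together cover exactly {F, G, H, I, J, K, L, M} — 8 values for 8 variables — and J appears only in Omar's list, so Omar = J.
The 2 variables Alice and Hank are confined to {F, H}, which locks those values in; drop them from Carol.
Liam and Erin share exactly the 2 values {K, M}; by pigeonhole those values go to them, so strike K, M from Carol, Frank.
That leaves Frank = G. Eliminate G elsewhere: Carol, Priya.
No further eliminations apply; Carol can still be any of I, L.

I, L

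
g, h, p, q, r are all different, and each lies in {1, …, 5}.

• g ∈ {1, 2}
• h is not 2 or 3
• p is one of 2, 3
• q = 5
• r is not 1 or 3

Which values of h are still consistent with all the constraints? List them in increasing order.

1, 4

q must be 5 (only option left). Remove 5 from h, r.
The 4 still-open variables draw from only 4 values {1, 2, 3, 4}, so each is used; only p can be 3, hence p = 3.
No further eliminations apply; h can still be any of 1, 4.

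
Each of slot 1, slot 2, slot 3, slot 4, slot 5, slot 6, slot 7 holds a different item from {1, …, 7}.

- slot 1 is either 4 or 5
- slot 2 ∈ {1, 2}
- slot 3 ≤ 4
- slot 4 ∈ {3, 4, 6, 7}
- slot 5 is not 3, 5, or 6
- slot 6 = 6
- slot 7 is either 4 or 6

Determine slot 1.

5

slot 6 must be 6 (only option left). Strike 6 from slot 4, slot 7.
slot 7's domain is down to {4}, so slot 7 = 4. Strike 4 from slot 1, slot 3, slot 4, slot 5.
So slot 1 = 5.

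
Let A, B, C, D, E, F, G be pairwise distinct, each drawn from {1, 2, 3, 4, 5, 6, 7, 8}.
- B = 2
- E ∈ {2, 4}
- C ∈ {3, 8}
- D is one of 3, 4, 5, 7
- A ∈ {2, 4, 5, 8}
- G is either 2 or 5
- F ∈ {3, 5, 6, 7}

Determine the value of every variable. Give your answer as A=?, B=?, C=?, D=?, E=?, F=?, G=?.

A=8, B=2, C=3, D=7, E=4, F=6, G=5

B must be 2 (only option left). Strike 2 from A, E, G.
E has just one choice, so E = 4. So A, D can't be 4.
G's domain is down to {5}, so G = 5. Remove 5 from A, D, F.
A must be 8 (only option left). So C can't be 8.
C's domain is down to {3}, so C = 3. So D, F can't be 3.
D has just one choice, so D = 7. So F can't be 7.
F's domain is down to {6}, so F = 6.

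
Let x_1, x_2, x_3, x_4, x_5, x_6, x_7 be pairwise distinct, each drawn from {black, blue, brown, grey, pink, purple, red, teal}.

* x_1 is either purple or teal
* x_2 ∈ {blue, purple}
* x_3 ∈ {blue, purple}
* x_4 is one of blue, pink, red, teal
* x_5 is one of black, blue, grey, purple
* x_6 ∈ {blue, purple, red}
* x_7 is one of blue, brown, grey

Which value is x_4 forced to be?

x_2 and x_3 between them cover only {blue, purple} — a naked pair. Remove those values from x_1, x_4, x_5, x_6, x_7.
x_1 has just one choice, so x_1 = teal. Strike teal from x_4.
x_6's domain is down to {red}, so x_6 = red. Remove red from x_4.
So x_4 = pink.

pink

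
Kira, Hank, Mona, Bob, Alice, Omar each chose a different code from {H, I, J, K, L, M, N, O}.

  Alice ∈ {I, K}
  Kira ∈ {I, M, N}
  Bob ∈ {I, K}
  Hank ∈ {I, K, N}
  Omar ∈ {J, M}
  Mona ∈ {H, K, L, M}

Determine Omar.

J

Bob and Alice share exactly the 2 values {I, K}; by pigeonhole those values go to them, so strike I, K from Kira, Hank, Mona.
Hank has just one choice, so Hank = N. Remove N from Kira.
Kira has just one choice, so Kira = M. Eliminate M elsewhere: Mona, Omar.
So Omar = J.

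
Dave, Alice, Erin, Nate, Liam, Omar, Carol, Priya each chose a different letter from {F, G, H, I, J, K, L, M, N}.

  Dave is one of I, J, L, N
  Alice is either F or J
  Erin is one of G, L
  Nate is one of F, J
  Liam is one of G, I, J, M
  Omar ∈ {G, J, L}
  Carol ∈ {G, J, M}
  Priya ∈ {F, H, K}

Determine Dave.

Alice and Nate share exactly the 2 values {F, J}; by pigeonhole those values go to them, so strike F, J from Dave, Liam, Omar, Carol, Priya.
Erin and Omar share exactly the 2 values {G, L}; by pigeonhole those values go to them, so strike G, L from Dave, Liam, Carol.
Carol's domain is down to {M}, so Carol = M. Eliminate M elsewhere: Liam.
Liam's domain is down to {I}, so Liam = I. So Dave can't be I.
So Dave = N.

N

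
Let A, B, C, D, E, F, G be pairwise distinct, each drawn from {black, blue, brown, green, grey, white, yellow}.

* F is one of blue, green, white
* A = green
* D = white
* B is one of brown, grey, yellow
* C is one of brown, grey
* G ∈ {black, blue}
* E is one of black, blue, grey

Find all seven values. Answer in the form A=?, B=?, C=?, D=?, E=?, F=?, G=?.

A=green, B=yellow, C=brown, D=white, E=grey, F=blue, G=black

A's domain is down to {green}, so A = green. So F can't be green.
That leaves D = white. Remove white from F.
F has just one choice, so F = blue. So E, G can't be blue.
G must be black (only option left). Strike black from E.
That leaves E = grey. Remove grey from B, C.
C's domain is down to {brown}, so C = brown. Eliminate brown elsewhere: B.
B has just one choice, so B = yellow.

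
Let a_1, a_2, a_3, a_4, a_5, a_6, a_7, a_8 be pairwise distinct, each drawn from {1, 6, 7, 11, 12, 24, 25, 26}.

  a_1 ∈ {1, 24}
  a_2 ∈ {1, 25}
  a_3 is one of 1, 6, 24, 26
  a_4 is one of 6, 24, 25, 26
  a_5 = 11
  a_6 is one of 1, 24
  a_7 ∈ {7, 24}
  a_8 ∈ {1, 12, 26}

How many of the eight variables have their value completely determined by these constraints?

a_5 must be 11 (only option left).
The 7 still-open variables draw from only 7 values {1, 6, 7, 12, 24, 25, 26}, so each is used; only a_7 can be 7, hence a_7 = 7.
Among the 6 still-open variables, 12 fits only a_8 (and all 6 values in {1, 6, 12, 24, 25, 26} must be used), so a_8 = 12.
The 2 variables a_1 and a_6 are confined to {1, 24}, which locks those values in; drop them from a_2, a_3, a_4.
a_2 has just one choice, so a_2 = 25. So a_4 can't be 25.
Determined: a_2=25, a_5=11, a_7=7, a_8=12. The other variables each still have more than one consistent value. That makes 4.

4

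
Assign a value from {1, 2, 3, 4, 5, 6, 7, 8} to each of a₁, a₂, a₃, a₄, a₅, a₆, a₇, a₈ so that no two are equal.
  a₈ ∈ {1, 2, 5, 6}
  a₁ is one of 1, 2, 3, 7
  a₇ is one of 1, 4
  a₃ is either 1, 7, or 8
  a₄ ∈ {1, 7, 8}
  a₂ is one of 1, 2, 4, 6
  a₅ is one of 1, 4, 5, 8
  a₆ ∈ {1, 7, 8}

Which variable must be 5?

The 8 variables draw from only 8 values {1, 2, 3, 4, 5, 6, 7, 8}, so each is used; only a₁ can be 3, hence a₁ = 3.
a₃, a₄, a₆ share exactly the 3 values {1, 7, 8}; by pigeonhole those values go to them, so strike 1, 7, 8 from a₂, a₅, a₇, a₈.
a₇ must be 4 (only option left). Remove 4 from a₂, a₅.
So 5 goes to a₅.

a₅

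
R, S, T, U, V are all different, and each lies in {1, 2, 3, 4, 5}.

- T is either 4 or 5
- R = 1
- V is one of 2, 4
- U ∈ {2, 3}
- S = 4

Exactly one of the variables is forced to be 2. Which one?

V

R has just one choice, so R = 1.
That leaves S = 4. So T, V can't be 4.
So 2 goes to V.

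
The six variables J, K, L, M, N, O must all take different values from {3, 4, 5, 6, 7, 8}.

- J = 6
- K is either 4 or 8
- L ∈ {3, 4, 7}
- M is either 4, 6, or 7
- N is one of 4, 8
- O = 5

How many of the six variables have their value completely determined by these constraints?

4

J must be 6 (only option left). Remove 6 from M.
O's domain is down to {5}, so O = 5.
The 4 still-open variables together cover exactly {3, 4, 7, 8} — 4 values for 4 variables — and 3 appears only in L's list, so L = 3.
The 3 still-open variables together cover exactly {4, 7, 8} — 3 values for 3 variables — and 7 appears only in M's list, so M = 7.
Determined: J=6, L=3, M=7, O=5. The other variables each still have more than one consistent value. That makes 4.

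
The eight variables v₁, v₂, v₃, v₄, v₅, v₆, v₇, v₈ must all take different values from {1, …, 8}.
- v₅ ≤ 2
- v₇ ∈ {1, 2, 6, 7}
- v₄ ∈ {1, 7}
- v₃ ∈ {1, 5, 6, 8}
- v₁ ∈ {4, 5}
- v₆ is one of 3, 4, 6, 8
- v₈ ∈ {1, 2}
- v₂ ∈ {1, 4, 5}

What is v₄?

The 8 variables draw from only 8 values {1, 2, 3, 4, 5, 6, 7, 8}, so each is used; only v₆ can be 3, hence v₆ = 3.
Among the 7 still-open variables, 8 fits only v₃ (and all 7 values in {1, 2, 4, 5, 6, 7, 8} must be used), so v₃ = 8.
The 6 still-open variables together cover exactly {1, 2, 4, 5, 6, 7} — 6 values for 6 variables — and 6 appears only in v₇'s list, so v₇ = 6.
Among the 5 still-open variables, 7 fits only v₄ (and all 5 values in {1, 2, 4, 5, 7} must be used), so v₄ = 7.

7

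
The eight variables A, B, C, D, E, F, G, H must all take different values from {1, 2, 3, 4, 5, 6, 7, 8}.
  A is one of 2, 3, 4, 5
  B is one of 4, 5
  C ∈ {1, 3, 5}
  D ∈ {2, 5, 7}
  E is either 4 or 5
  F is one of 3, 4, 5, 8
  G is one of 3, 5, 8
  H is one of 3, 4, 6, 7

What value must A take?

2

Among the 8 variables, 1 fits only C (and all 8 values in {1, 2, 3, 4, 5, 6, 7, 8} must be used), so C = 1.
The 7 still-open variables together cover exactly {2, 3, 4, 5, 6, 7, 8} — 7 values for 7 variables — and 6 appears only in H's list, so H = 6.
The 6 still-open variables draw from only 6 values {2, 3, 4, 5, 7, 8}, so each is used; only D can be 7, hence D = 7.
Among the 5 still-open variables, 2 fits only A (and all 5 values in {2, 3, 4, 5, 8} must be used), so A = 2.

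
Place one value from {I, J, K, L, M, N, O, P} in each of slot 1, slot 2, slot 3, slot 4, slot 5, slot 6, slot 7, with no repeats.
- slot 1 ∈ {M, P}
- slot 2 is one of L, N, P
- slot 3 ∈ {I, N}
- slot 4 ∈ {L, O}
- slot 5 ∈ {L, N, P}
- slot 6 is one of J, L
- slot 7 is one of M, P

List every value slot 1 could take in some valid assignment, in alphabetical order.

The 7 variables draw from only 7 values {I, J, L, M, N, O, P}, so each is used; only slot 3 can be I, hence slot 3 = I.
The 6 still-open variables together cover exactly {J, L, M, N, O, P} — 6 values for 6 variables — and J appears only in slot 6's list, so slot 6 = J.
The 5 still-open variables draw from only 5 values {L, M, N, O, P}, so each is used; only slot 4 can be O, hence slot 4 = O.
The 2 variables slot 1 and slot 7 are confined to {M, P}, which locks those values in; drop them from slot 2, slot 5.
No further eliminations apply; slot 1 can still be any of M, P.

M, P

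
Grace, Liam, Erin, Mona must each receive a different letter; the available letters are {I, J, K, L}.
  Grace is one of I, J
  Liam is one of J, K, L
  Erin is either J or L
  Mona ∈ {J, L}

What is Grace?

Among the 4 variables, I fits only Grace (and all 4 values in {I, J, K, L} must be used), so Grace = I.

I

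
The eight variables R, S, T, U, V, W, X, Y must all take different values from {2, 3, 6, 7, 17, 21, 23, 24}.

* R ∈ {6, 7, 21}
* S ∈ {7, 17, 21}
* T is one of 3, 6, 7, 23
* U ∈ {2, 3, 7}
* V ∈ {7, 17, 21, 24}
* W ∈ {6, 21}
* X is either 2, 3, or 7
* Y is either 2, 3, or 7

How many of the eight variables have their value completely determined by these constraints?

3

The 8 variables draw from only 8 values {2, 3, 6, 7, 17, 21, 23, 24}, so each is used; only T can be 23, hence T = 23.
The 7 still-open variables draw from only 7 values {2, 3, 6, 7, 17, 21, 24}, so each is used; only V can be 24, hence V = 24.
The 6 still-open variables draw from only 6 values {2, 3, 6, 7, 17, 21}, so each is used; only S can be 17, hence S = 17.
U, X, Y between them cover only {2, 3, 7} — a naked triple. Remove those values from R.
Determined: S=17, T=23, V=24. The other variables each still have more than one consistent value. That makes 3.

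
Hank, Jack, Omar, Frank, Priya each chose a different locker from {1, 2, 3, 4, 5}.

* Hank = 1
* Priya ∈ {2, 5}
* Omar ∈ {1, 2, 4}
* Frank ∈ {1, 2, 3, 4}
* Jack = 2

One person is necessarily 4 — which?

Hank has just one choice, so Hank = 1. Remove 1 from Omar, Frank.
That leaves Jack = 2. Eliminate 2 elsewhere: Omar, Frank, Priya.
So 4 goes to Omar.

Omar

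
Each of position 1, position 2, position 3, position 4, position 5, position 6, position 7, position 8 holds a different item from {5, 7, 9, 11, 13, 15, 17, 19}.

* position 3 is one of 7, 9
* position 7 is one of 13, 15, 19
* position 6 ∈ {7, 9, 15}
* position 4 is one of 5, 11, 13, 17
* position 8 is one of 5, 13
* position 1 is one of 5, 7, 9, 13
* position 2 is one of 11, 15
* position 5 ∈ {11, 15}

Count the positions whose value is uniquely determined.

The 8 variables draw from only 8 values {5, 7, 9, 11, 13, 15, 17, 19}, so each is used; only position 4 can be 17, hence position 4 = 17.
The 7 still-open variables draw from only 7 values {5, 7, 9, 11, 13, 15, 19}, so each is used; only position 7 can be 19, hence position 7 = 19.
position 2 and position 5 between them cover only {11, 15} — a naked pair. Remove those values from position 6.
position 3 and position 6 between them cover only {7, 9} — a naked pair. Remove those values from position 1.
Determined: position 4=17, position 7=19. The other positions each still have more than one consistent value. That makes 2.

2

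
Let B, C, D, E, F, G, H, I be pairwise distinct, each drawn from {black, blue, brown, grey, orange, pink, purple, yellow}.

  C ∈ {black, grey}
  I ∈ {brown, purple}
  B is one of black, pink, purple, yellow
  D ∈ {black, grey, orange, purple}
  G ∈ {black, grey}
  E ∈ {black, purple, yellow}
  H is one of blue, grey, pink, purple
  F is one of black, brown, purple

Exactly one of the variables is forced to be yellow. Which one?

E

The 8 variables draw from only 8 values {black, blue, brown, grey, orange, pink, purple, yellow}, so each is used; only H can be blue, hence H = blue.
The 7 still-open variables together cover exactly {black, brown, grey, orange, pink, purple, yellow} — 7 values for 7 variables — and orange appears only in D's list, so D = orange.
Among the 6 still-open variables, pink fits only B (and all 6 values in {black, brown, grey, pink, purple, yellow} must be used), so B = pink.
Among the 5 still-open variables, yellow fits only E (and all 5 values in {black, brown, grey, purple, yellow} must be used), so E = yellow.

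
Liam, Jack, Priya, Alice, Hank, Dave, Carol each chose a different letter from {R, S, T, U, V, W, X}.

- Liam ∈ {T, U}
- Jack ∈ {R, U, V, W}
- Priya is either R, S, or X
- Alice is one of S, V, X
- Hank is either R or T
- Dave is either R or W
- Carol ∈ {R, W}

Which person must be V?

Dave and Carol share exactly the 2 values {R, W}; by pigeonhole those values go to them, so strike R, W from Jack, Priya, Hank.
Hank has just one choice, so Hank = T. So Liam can't be T.
That leaves Liam = U. Strike U from Jack.
So V goes to Jack.

Jack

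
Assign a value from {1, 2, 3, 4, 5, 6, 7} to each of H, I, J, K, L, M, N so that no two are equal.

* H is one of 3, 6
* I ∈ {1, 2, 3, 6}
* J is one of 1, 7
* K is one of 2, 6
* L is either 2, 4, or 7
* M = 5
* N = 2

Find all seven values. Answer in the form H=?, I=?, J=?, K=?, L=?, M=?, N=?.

M must be 5 (only option left).
That leaves N = 2. So I, K, L can't be 2.
K has just one choice, so K = 6. Eliminate 6 elsewhere: H, I.
That leaves H = 3. Strike 3 from I.
I must be 1 (only option left). Remove 1 from J.
J's domain is down to {7}, so J = 7. So L can't be 7.
L's domain is down to {4}, so L = 4.

H=3, I=1, J=7, K=6, L=4, M=5, N=2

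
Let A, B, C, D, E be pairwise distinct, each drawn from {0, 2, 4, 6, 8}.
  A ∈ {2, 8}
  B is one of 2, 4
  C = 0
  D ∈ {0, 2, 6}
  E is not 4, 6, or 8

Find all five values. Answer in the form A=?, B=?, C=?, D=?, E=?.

A=8, B=4, C=0, D=6, E=2

C has just one choice, so C = 0. Strike 0 from D, E.
E's domain is down to {2}, so E = 2. Remove 2 from A, B, D.
That leaves A = 8.
B must be 4 (only option left).
D's domain is down to {6}, so D = 6.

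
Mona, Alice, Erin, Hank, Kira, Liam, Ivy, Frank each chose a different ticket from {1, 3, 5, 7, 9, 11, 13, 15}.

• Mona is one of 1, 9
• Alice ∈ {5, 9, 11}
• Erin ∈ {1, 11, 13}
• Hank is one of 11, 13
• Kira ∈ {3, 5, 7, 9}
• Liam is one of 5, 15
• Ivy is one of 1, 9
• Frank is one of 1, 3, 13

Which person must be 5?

Alice

The 8 variables together cover exactly {1, 3, 5, 7, 9, 11, 13, 15} — 8 values for 8 variables — and 7 appears only in Kira's list, so Kira = 7.
Among the 7 still-open variables, 3 fits only Frank (and all 7 values in {1, 3, 5, 9, 11, 13, 15} must be used), so Frank = 3.
Among the 6 still-open variables, 15 fits only Liam (and all 6 values in {1, 5, 9, 11, 13, 15} must be used), so Liam = 15.
Among the 5 still-open variables, 5 fits only Alice (and all 5 values in {1, 5, 9, 11, 13} must be used), so Alice = 5.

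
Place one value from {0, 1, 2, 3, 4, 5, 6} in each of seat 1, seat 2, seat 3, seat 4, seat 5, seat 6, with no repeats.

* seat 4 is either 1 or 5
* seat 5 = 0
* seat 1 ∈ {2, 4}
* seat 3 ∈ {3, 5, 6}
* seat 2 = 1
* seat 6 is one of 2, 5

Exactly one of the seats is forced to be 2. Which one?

seat 6

seat 2's domain is down to {1}, so seat 2 = 1. Eliminate 1 elsewhere: seat 4.
seat 4's domain is down to {5}, so seat 4 = 5. Strike 5 from seat 3, seat 6.
So 2 goes to seat 6.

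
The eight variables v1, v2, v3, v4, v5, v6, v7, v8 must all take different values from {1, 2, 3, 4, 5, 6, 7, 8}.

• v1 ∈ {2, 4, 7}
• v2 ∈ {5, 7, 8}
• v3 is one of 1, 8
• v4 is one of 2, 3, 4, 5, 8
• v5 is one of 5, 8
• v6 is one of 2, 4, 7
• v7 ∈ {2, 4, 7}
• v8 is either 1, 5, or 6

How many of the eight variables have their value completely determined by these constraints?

3

The 8 variables draw from only 8 values {1, 2, 3, 4, 5, 6, 7, 8}, so each is used; only v4 can be 3, hence v4 = 3.
The 7 still-open variables together cover exactly {1, 2, 4, 5, 6, 7, 8} — 7 values for 7 variables — and 6 appears only in v8's list, so v8 = 6.
Among the 6 still-open variables, 1 fits only v3 (and all 6 values in {1, 2, 4, 5, 7, 8} must be used), so v3 = 1.
The 3 variables v1, v6, v7 are confined to {2, 4, 7}, which locks those values in; drop them from v2.
Determined: v3=1, v4=3, v8=6. The other variables each still have more than one consistent value. That makes 3.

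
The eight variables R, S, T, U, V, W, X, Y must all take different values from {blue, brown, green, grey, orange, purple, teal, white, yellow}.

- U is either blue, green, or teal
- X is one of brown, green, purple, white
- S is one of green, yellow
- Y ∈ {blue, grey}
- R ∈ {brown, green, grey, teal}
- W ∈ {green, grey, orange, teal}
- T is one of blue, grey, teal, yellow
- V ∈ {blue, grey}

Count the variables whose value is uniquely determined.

2

V and Y share exactly the 2 values {blue, grey}; by pigeonhole those values go to them, so strike blue, grey from R, T, U, W.
The 3 variables S, T, U are confined to {green, teal, yellow}, which locks those values in; drop them from R, W, X.
That leaves R = brown. So X can't be brown.
W must be orange (only option left).
Determined: R=brown, W=orange. The other variables each still have more than one consistent value. That makes 2.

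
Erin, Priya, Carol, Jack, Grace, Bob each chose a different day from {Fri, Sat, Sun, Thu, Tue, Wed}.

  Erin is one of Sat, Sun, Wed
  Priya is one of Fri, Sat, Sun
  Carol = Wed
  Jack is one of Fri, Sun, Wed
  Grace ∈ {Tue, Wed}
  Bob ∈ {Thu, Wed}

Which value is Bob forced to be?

Thu

Carol must be Wed (only option left). Remove Wed from Erin, Jack, Grace, Bob.
So Bob = Thu.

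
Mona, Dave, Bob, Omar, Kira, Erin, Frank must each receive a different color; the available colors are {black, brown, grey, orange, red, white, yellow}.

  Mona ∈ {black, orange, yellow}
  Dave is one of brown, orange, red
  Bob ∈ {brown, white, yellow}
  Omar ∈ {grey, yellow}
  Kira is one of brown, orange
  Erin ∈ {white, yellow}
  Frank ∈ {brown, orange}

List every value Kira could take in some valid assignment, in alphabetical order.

Among the 7 variables, black fits only Mona (and all 7 values in {black, brown, grey, orange, red, white, yellow} must be used), so Mona = black.
Among the 6 still-open variables, grey fits only Omar (and all 6 values in {brown, grey, orange, red, white, yellow} must be used), so Omar = grey.
The 5 still-open variables together cover exactly {brown, orange, red, white, yellow} — 5 values for 5 variables — and red appears only in Dave's list, so Dave = red.
Kira and Frank between them cover only {brown, orange} — a naked pair. Remove those values from Bob.
No further eliminations apply; Kira can still be any of brown, orange.

brown, orange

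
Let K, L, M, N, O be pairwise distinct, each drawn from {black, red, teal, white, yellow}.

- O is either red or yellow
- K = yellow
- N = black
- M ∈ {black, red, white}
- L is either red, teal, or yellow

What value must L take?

teal

K has just one choice, so K = yellow. So L, O can't be yellow.
N must be black (only option left). Strike black from M.
That leaves O = red. Eliminate red elsewhere: L, M.
So L = teal.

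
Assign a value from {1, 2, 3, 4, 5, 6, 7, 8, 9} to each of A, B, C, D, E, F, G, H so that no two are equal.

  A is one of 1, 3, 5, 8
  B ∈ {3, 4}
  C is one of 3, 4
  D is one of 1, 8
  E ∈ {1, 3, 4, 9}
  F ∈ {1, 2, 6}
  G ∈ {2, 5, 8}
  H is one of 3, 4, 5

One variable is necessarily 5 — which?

Among the 8 variables, 6 fits only F (and all 8 values in {1, 2, 3, 4, 5, 6, 8, 9} must be used), so F = 6.
The 7 still-open variables draw from only 7 values {1, 2, 3, 4, 5, 8, 9}, so each is used; only G can be 2, hence G = 2.
Among the 6 still-open variables, 9 fits only E (and all 6 values in {1, 3, 4, 5, 8, 9} must be used), so E = 9.
B and C share exactly the 2 values {3, 4}; by pigeonhole those values go to them, so strike 3, 4 from A, H.
So 5 goes to H.

H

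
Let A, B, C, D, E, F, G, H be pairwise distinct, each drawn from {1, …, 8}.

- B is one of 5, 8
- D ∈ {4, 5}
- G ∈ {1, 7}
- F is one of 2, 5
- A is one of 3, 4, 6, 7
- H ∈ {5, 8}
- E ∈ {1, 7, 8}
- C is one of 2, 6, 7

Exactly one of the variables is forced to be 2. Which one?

F

The 8 variables draw from only 8 values {1, 2, 3, 4, 5, 6, 7, 8}, so each is used; only A can be 3, hence A = 3.
Among the 7 still-open variables, 4 fits only D (and all 7 values in {1, 2, 4, 5, 6, 7, 8} must be used), so D = 4.
Among the 6 still-open variables, 6 fits only C (and all 6 values in {1, 2, 5, 6, 7, 8} must be used), so C = 6.
The 5 still-open variables together cover exactly {1, 2, 5, 7, 8} — 5 values for 5 variables — and 2 appears only in F's list, so F = 2.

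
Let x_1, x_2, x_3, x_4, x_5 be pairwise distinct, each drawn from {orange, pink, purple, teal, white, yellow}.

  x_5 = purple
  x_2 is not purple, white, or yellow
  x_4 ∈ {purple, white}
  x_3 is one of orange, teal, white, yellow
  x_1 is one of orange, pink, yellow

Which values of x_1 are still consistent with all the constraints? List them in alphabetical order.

x_5 has just one choice, so x_5 = purple. Remove purple from x_4.
x_4 has just one choice, so x_4 = white. So x_3 can't be white.
No further eliminations apply; x_1 can still be any of orange, pink, yellow.

orange, pink, yellow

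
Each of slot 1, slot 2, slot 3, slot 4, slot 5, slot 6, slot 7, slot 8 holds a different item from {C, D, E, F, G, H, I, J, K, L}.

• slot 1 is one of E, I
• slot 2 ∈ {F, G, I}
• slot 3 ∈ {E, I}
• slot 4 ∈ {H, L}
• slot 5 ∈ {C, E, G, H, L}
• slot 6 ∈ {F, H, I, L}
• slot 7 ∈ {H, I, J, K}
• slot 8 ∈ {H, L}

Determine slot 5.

slot 1 and slot 3 share exactly the 2 values {E, I}; by pigeonhole those values go to them, so strike E, I from slot 2, slot 5, slot 6, slot 7.
The 2 variables slot 4 and slot 8 are confined to {H, L}, which locks those values in; drop them from slot 5, slot 6, slot 7.
slot 6 must be F (only option left). Strike F from slot 2.
That leaves slot 2 = G. Remove G from slot 5.
So slot 5 = C.

C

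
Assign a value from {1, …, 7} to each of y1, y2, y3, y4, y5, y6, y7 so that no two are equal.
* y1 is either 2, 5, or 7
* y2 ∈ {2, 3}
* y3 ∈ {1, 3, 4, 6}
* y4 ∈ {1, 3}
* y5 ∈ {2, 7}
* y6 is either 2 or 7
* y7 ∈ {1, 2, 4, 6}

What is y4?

The 7 variables together cover exactly {1, 2, 3, 4, 5, 6, 7} — 7 values for 7 variables — and 5 appears only in y1's list, so y1 = 5.
The 2 variables y5 and y6 are confined to {2, 7}, which locks those values in; drop them from y2, y7.
y2's domain is down to {3}, so y2 = 3. Strike 3 from y3, y4.
So y4 = 1.

1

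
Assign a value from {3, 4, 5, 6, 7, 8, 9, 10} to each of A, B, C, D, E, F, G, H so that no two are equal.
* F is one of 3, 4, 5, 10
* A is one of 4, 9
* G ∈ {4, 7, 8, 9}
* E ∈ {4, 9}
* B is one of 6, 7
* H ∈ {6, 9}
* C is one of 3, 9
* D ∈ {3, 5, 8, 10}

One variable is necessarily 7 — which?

B

The 2 variables A and E are confined to {4, 9}, which locks those values in; drop them from C, F, G, H.
C has just one choice, so C = 3. Remove 3 from D, F.
H has just one choice, so H = 6. Strike 6 from B.
So 7 goes to B.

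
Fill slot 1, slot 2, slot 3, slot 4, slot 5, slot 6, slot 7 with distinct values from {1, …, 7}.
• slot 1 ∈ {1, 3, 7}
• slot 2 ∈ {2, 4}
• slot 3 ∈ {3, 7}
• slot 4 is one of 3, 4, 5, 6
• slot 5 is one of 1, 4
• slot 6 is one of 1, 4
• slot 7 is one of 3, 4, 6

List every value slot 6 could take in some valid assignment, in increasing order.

The 7 variables draw from only 7 values {1, 2, 3, 4, 5, 6, 7}, so each is used; only slot 2 can be 2, hence slot 2 = 2.
The 6 still-open variables draw from only 6 values {1, 3, 4, 5, 6, 7}, so each is used; only slot 4 can be 5, hence slot 4 = 5.
Among the 5 still-open variables, 6 fits only slot 7 (and all 5 values in {1, 3, 4, 6, 7} must be used), so slot 7 = 6.
slot 5 and slot 6 between them cover only {1, 4} — a naked pair. Remove those values from slot 1.
No further eliminations apply; slot 6 can still be any of 1, 4.

1, 4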